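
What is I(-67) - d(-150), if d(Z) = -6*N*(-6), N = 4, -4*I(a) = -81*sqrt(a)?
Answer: -144 + 81*I*sqrt(67)/4 ≈ -144.0 + 165.75*I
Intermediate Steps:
I(a) = 81*sqrt(a)/4 (I(a) = -(-81)*sqrt(a)/4 = 81*sqrt(a)/4)
d(Z) = 144 (d(Z) = -6*4*(-6) = -24*(-6) = 144)
I(-67) - d(-150) = 81*sqrt(-67)/4 - 1*144 = 81*(I*sqrt(67))/4 - 144 = 81*I*sqrt(67)/4 - 144 = -144 + 81*I*sqrt(67)/4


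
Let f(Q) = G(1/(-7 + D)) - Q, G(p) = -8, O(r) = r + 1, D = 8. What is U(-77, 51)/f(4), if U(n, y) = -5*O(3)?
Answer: 5/3 ≈ 1.6667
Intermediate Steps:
O(r) = 1 + r
U(n, y) = -20 (U(n, y) = -5*(1 + 3) = -5*4 = -20)
f(Q) = -8 - Q
U(-77, 51)/f(4) = -20/(-8 - 1*4) = -20/(-8 - 4) = -20/(-12) = -20*(-1/12) = 5/3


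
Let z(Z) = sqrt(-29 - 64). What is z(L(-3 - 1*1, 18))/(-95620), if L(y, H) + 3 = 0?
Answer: -I*sqrt(93)/95620 ≈ -0.00010085*I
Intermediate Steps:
L(y, H) = -3 (L(y, H) = -3 + 0 = -3)
z(Z) = I*sqrt(93) (z(Z) = sqrt(-93) = I*sqrt(93))
z(L(-3 - 1*1, 18))/(-95620) = (I*sqrt(93))/(-95620) = (I*sqrt(93))*(-1/95620) = -I*sqrt(93)/95620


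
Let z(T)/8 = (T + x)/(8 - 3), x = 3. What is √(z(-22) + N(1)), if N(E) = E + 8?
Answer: I*√535/5 ≈ 4.626*I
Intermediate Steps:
N(E) = 8 + E
z(T) = 24/5 + 8*T/5 (z(T) = 8*((T + 3)/(8 - 3)) = 8*((3 + T)/5) = 8*((3 + T)*(⅕)) = 8*(⅗ + T/5) = 24/5 + 8*T/5)
√(z(-22) + N(1)) = √((24/5 + (8/5)*(-22)) + (8 + 1)) = √((24/5 - 176/5) + 9) = √(-152/5 + 9) = √(-107/5) = I*√535/5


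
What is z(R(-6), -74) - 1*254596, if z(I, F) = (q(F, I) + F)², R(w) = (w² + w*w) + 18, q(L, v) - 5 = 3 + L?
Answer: -234996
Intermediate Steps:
q(L, v) = 8 + L (q(L, v) = 5 + (3 + L) = 8 + L)
R(w) = 18 + 2*w² (R(w) = (w² + w²) + 18 = 2*w² + 18 = 18 + 2*w²)
z(I, F) = (8 + 2*F)² (z(I, F) = ((8 + F) + F)² = (8 + 2*F)²)
z(R(-6), -74) - 1*254596 = 4*(4 - 74)² - 1*254596 = 4*(-70)² - 254596 = 4*4900 - 254596 = 19600 - 254596 = -234996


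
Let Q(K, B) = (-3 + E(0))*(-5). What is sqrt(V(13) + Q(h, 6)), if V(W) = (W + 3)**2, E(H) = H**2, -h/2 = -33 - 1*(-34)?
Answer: sqrt(271) ≈ 16.462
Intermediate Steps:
h = -2 (h = -2*(-33 - 1*(-34)) = -2*(-33 + 34) = -2*1 = -2)
Q(K, B) = 15 (Q(K, B) = (-3 + 0**2)*(-5) = (-3 + 0)*(-5) = -3*(-5) = 15)
V(W) = (3 + W)**2
sqrt(V(13) + Q(h, 6)) = sqrt((3 + 13)**2 + 15) = sqrt(16**2 + 15) = sqrt(256 + 15) = sqrt(271)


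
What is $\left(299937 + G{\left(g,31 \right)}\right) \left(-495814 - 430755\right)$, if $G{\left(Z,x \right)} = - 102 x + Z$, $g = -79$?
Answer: $-274909316024$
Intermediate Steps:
$G{\left(Z,x \right)} = Z - 102 x$
$\left(299937 + G{\left(g,31 \right)}\right) \left(-495814 - 430755\right) = \left(299937 - 3241\right) \left(-495814 - 430755\right) = \left(299937 - 3241\right) \left(-926569\right) = 296696 \left(-926569\right) = -274909316024$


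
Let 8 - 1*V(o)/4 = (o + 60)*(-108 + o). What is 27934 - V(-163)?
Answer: 139554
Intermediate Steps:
V(o) = 32 - 4*(-108 + o)*(60 + o) (V(o) = 32 - 4*(o + 60)*(-108 + o) = 32 - 4*(60 + o)*(-108 + o) = 32 - 4*(-108 + o)*(60 + o))
27934 - V(-163) = 27934 - (25952 - 4*(-163)**2 + 192*(-163)) = 27934 - (25952 - 4*26569 - 31296) = 27934 - (25952 - 106276 - 31296) = 27934 - 1*(-111620) = 27934 + 111620 = 139554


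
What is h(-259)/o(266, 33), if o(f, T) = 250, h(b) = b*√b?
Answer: -259*I*√259/250 ≈ -16.673*I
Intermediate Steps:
h(b) = b^(3/2)
h(-259)/o(266, 33) = (-259)^(3/2)/250 = -259*I*√259*(1/250) = -259*I*√259/250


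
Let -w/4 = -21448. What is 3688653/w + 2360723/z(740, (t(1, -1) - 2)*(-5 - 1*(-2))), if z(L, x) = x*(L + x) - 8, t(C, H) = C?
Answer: 210723645929/190544032 ≈ 1105.9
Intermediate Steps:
w = 85792 (w = -4*(-21448) = 85792)
z(L, x) = -8 + x*(L + x)
3688653/w + 2360723/z(740, (t(1, -1) - 2)*(-5 - 1*(-2))) = 3688653/85792 + 2360723/(-8 + ((1 - 2)*(-5 - 1*(-2)))² + 740*((1 - 2)*(-5 - 1*(-2)))) = 3688653*(1/85792) + 2360723/(-8 + (-(-5 + 2))² + 740*(-(-5 + 2))) = 3688653/85792 + 2360723/(-8 + (-1*(-3))² + 740*(-1*(-3))) = 3688653/85792 + 2360723/(-8 + 3² + 740*3) = 3688653/85792 + 2360723/(-8 + 9 + 2220) = 3688653/85792 + 2360723/2221 = 210723645929/190544032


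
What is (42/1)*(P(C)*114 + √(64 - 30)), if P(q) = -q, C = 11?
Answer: -52668 + 42*√34 ≈ -52423.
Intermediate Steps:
(42/1)*(P(C)*114 + √(64 - 30)) = (42/1)*(-1*11*114 + √(64 - 30)) = (42*1)*(-11*114 + √34) = 42*(-1254 + √34) = -52668 + 42*√34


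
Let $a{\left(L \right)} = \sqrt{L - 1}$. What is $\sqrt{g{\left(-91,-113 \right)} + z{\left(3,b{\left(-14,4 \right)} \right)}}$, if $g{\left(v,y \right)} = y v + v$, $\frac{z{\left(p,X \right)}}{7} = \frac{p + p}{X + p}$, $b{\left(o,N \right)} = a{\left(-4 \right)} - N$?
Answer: $\sqrt{14} \sqrt{\frac{-725 + 728 i \sqrt{5}}{-1 + i \sqrt{5}}} \approx 100.92 - 0.077548 i$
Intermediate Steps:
$a{\left(L \right)} = \sqrt{-1 + L}$
$b{\left(o,N \right)} = - N + i \sqrt{5}$ ($b{\left(o,N \right)} = \sqrt{-1 - 4} - N = \sqrt{-5} - N = i \sqrt{5} - N = - N + i \sqrt{5}$)
$z{\left(p,X \right)} = \frac{14 p}{X + p}$ ($z{\left(p,X \right)} = 7 \frac{p + p}{X + p} = 7 \frac{2 p}{X + p} = \frac{14 p}{X + p}$)
$g{\left(v,y \right)} = v + v y$ ($g{\left(v,y \right)} = v y + v = v + v y$)
$\sqrt{g{\left(-91,-113 \right)} + z{\left(3,b{\left(-14,4 \right)} \right)}} = \sqrt{- 91 \left(1 - 113\right) + 14 \cdot 3 \frac{1}{\left(\left(-1\right) 4 + i \sqrt{5}\right) + 3}} = \sqrt{\left(-91\right) \left(-112\right) + 14 \cdot 3 \frac{1}{\left(-4 + i \sqrt{5}\right) + 3}} = \sqrt{10192 + 14 \cdot 3 \frac{1}{-1 + i \sqrt{5}}} = \sqrt{10192 + \frac{42}{-1 + i \sqrt{5}}}$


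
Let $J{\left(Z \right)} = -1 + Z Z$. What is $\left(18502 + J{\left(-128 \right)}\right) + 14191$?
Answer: $49076$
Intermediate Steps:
$J{\left(Z \right)} = -1 + Z^{2}$
$\left(18502 + J{\left(-128 \right)}\right) + 14191 = \left(18502 - \left(1 - \left(-128\right)^{2}\right)\right) + 14191 = \left(18502 + \left(-1 + 16384\right)\right) + 14191 = \left(18502 + 16383\right) + 14191 = 34885 + 14191 = 49076$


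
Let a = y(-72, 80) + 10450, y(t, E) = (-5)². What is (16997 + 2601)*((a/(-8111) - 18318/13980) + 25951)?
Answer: 4805323550293103/9449315 ≈ 5.0854e+8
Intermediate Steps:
y(t, E) = 25
a = 10475 (a = 25 + 10450 = 10475)
(16997 + 2601)*((a/(-8111) - 18318/13980) + 25951) = (16997 + 2601)*((10475/(-8111) - 18318/13980) + 25951) = 19598*((10475*(-1/8111) - 18318*1/13980) + 25951) = 19598*((-10475/8111 - 3053/2330) + 25951) = 19598*(-49169633/18898630 + 25951) = 19598*(490389177497/18898630) = 4805323550293103/9449315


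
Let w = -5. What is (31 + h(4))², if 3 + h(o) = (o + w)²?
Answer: 841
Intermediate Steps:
h(o) = -3 + (-5 + o)² (h(o) = -3 + (o - 5)² = -3 + (-5 + o)²)
(31 + h(4))² = (31 + (-3 + (-5 + 4)²))² = (31 + (-3 + (-1)²))² = (31 + (-3 + 1))² = (31 - 2)² = 29² = 841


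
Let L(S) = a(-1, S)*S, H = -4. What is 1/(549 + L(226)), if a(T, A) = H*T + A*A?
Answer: 1/11544629 ≈ 8.6620e-8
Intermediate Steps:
a(T, A) = A² - 4*T (a(T, A) = -4*T + A*A = -4*T + A² = A² - 4*T)
L(S) = S*(4 + S²) (L(S) = (S² - 4*(-1))*S = (S² + 4)*S = (4 + S²)*S = S*(4 + S²))
1/(549 + L(226)) = 1/(549 + 226*(4 + 226²)) = 1/(549 + 226*(4 + 51076)) = 1/(549 + 226*51080) = 1/(549 + 11544080) = 1/11544629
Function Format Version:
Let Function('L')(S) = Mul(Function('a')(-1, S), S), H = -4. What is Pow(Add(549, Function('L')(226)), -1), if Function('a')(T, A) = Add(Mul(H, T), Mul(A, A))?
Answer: Rational(1, 11544629) ≈ 8.6620e-8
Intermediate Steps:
Function('a')(T, A) = Add(Pow(A, 2), Mul(-4, T)) (Function('a')(T, A) = Add(Mul(-4, T), Mul(A, A)) = Add(Mul(-4, T), Pow(A, 2)) = Add(Pow(A, 2), Mul(-4, T)))
Function('L')(S) = Mul(S, Add(4, Pow(S, 2))) (Function('L')(S) = Mul(Add(Pow(S, 2), Mul(-4, -1)), S) = Mul(Add(Pow(S, 2), 4), S) = Mul(Add(4, Pow(S, 2)), S) = Mul(S, Add(4, Pow(S, 2))))
Pow(Add(549, Function('L')(226)), -1) = Pow(Add(549, Mul(226, Add(4, Pow(226, 2)))), -1) = Pow(Add(549, Mul(226, Add(4, 51076))), -1) = Pow(Add(549, Mul(226, 51080)), -1) = Pow(Add(549, 11544080), -1) = Pow(11544629, -1) = Rational(1, 11544629)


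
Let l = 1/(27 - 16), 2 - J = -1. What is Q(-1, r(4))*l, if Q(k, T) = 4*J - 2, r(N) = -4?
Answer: 10/11 ≈ 0.90909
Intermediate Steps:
J = 3 (J = 2 - 1*(-1) = 2 + 1 = 3)
Q(k, T) = 10 (Q(k, T) = 4*3 - 2 = 12 - 2 = 10)
l = 1/11 ≈ 0.090909
Q(-1, r(4))*l = 10*(1/11) = 10/11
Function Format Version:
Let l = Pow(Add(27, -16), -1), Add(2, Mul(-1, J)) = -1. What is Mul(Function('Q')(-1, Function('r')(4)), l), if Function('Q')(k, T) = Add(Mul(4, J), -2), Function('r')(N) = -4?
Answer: Rational(10, 11) ≈ 0.90909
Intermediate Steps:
J = 3 (J = Add(2, Mul(-1, -1)) = Add(2, 1) = 3)
Function('Q')(k, T) = 10 (Function('Q')(k, T) = Add(Mul(4, 3), -2) = Add(12, -2) = 10)
l = Rational(1, 11) (l = Pow(11, -1) = Rational(1, 11) ≈ 0.090909)
Mul(Function('Q')(-1, Function('r')(4)), l) = Mul(10, Rational(1, 11)) = Rational(10, 11)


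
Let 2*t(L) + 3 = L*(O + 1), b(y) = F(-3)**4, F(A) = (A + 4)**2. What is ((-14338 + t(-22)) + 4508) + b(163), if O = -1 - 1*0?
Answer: -19661/2 ≈ -9830.5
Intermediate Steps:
O = -1 (O = -1 + 0 = -1)
F(A) = (4 + A)**2
b(y) = 1 (b(y) = ((4 - 3)**2)**4 = (1**2)**4 = 1**4 = 1)
t(L) = -3/2 (t(L) = -3/2 + (L*(-1 + 1))/2 = -3/2 + (L*0)/2 = -3/2 + (1/2)*0 = -3/2 + 0 = -3/2)
((-14338 + t(-22)) + 4508) + b(163) = ((-14338 - 3/2) + 4508) + 1 = (-28679/2 + 4508) + 1 = -19663/2 + 1 = -19661/2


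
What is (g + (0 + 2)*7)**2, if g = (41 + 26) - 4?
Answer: 5929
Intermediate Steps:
g = 63 (g = 67 - 4 = 63)
(g + (0 + 2)*7)**2 = (63 + (0 + 2)*7)**2 = (63 + 2*7)**2 = (63 + 14)**2 = 77**2 = 5929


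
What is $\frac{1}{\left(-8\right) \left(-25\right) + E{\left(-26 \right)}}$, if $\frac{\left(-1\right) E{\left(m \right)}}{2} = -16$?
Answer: $\frac{1}{232} \approx 0.0043103$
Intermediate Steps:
$E{\left(m \right)} = 32$ ($E{\left(m \right)} = \left(-2\right) \left(-16\right) = 32$)
$\frac{1}{\left(-8\right) \left(-25\right) + E{\left(-26 \right)}} = \frac{1}{\left(-8\right) \left(-25\right) + 32} = \frac{1}{200 + 32} = \frac{1}{232}$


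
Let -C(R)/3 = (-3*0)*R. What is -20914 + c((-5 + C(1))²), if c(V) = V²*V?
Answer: -5289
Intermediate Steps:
C(R) = 0 (C(R) = -3*(-3*0)*R = -0*R = -3*0 = 0)
c(V) = V³
-20914 + c((-5 + C(1))²) = -20914 + ((-5 + 0)²)³ = -20914 + ((-5)²)³ = -20914 + 25³ = -20914 + 15625 = -5289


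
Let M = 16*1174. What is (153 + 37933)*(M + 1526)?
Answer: 773526660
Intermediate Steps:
M = 18784
(153 + 37933)*(M + 1526) = (153 + 37933)*(18784 + 1526) = 38086*20310 = 773526660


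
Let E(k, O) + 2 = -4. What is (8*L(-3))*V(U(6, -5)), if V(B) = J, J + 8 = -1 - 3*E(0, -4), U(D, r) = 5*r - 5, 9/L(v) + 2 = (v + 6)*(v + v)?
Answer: -162/5 ≈ -32.400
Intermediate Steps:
E(k, O) = -6 (E(k, O) = -2 - 4 = -6)
L(v) = 9/(-2 + 2*v*(6 + v)) (L(v) = 9/(-2 + (v + 6)*(v + v)) = 9/(-2 + (6 + v)*(2*v)) = 9/(-2 + 2*v*(6 + v)))
U(D, r) = -5 + 5*r
J = 9 (J = -8 + (-1 - 3*(-6)) = -8 + (-1 + 18) = -8 + 17 = 9)
V(B) = 9
(8*L(-3))*V(U(6, -5)) = (8*(9/(2*(-1 + (-3)² + 6*(-3)))))*9 = (8*(9/(2*(-1 + 9 - 18))))*9 = (8*((9/2)/(-10)))*9 = (8*((9/2)*(-⅒)))*9 = (8*(-9/20))*9 = -18/5*9 = -162/5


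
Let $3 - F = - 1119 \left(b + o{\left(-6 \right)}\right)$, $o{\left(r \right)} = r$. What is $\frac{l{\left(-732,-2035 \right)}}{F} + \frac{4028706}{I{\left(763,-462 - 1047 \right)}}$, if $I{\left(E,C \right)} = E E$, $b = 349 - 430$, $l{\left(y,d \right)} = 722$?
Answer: $\frac{195887101541}{28337076075} \approx 6.9128$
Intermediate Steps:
$b = -81$ ($b = 349 - 430 = -81$)
$F = -97350$ ($F = 3 - - 1119 \left(-81 - 6\right) = 3 - \left(-1119\right) \left(-87\right) = 3 - 97353 = -97350$)
$I{\left(E,C \right)} = E^{2}$
$\frac{l{\left(-732,-2035 \right)}}{F} + \frac{4028706}{I{\left(763,-462 - 1047 \right)}} = \frac{722}{-97350} + \frac{4028706}{763^{2}} = 722 \left(- \frac{1}{97350}\right) + \frac{4028706}{582169} = - \frac{361}{48675} + 4028706 \cdot \frac{1}{582169} = - \frac{361}{48675} + \frac{4028706}{582169} = \frac{195887101541}{28337076075}$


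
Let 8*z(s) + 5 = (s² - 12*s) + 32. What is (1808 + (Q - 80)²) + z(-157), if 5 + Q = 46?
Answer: 6649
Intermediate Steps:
z(s) = 27/8 - 3*s/2 + s²/8 (z(s) = -5/8 + ((s² - 12*s) + 32)/8 = -5/8 + (32 + s² - 12*s)/8 = -5/8 + (4 - 3*s/2 + s²/8) = 27/8 - 3*s/2 + s²/8)
Q = 41 (Q = -5 + 46 = 41)
(1808 + (Q - 80)²) + z(-157) = (1808 + (41 - 80)²) + (27/8 - 3/2*(-157) + (⅛)*(-157)²) = (1808 + (-39)²) + (27/8 + 471/2 + (⅛)*24649) = (1808 + 1521) + (27/8 + 471/2 + 24649/8) = 3329 + 3320 = 6649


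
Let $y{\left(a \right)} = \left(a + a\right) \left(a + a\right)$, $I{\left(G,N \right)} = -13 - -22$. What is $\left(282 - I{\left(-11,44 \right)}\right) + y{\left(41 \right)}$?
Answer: $6997$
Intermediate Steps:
$I{\left(G,N \right)} = 9$ ($I{\left(G,N \right)} = -13 + 22 = 9$)
$y{\left(a \right)} = 4 a^{2}$ ($y{\left(a \right)} = 2 a 2 a = 4 a^{2}$)
$\left(282 - I{\left(-11,44 \right)}\right) + y{\left(41 \right)} = \left(282 - 9\right) + 4 \cdot 41^{2} = \left(282 - 9\right) + 4 \cdot 1681 = 273 + 6724 = 6997$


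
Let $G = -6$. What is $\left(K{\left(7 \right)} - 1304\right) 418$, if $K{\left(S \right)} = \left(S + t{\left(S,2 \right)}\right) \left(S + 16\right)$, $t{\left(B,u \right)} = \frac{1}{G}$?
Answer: $- \frac{1438129}{3} \approx -4.7938 \cdot 10^{5}$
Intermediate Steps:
$t{\left(B,u \right)} = - \frac{1}{6}$ ($t{\left(B,u \right)} = \frac{1}{-6} = - \frac{1}{6}$)
$K{\left(S \right)} = \left(16 + S\right) \left(- \frac{1}{6} + S\right)$ ($K{\left(S \right)} = \left(S - \frac{1}{6}\right) \left(S + 16\right) = \left(- \frac{1}{6} + S\right) \left(16 + S\right) = \left(16 + S\right) \left(- \frac{1}{6} + S\right)$)
$\left(K{\left(7 \right)} - 1304\right) 418 = \left(\left(- \frac{8}{3} + 7^{2} + \frac{95}{6} \cdot 7\right) - 1304\right) 418 = \left(\left(- \frac{8}{3} + 49 + \frac{665}{6}\right) - 1304\right) 418 = \left(\frac{943}{6} - 1304\right) 418 = \left(- \frac{6881}{6}\right) 418 = - \frac{1438129}{3}$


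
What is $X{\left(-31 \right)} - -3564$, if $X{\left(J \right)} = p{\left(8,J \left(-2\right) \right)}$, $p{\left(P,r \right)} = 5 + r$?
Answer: $3631$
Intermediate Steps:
$X{\left(J \right)} = 5 - 2 J$ ($X{\left(J \right)} = 5 + J \left(-2\right) = 5 - 2 J$)
$X{\left(-31 \right)} - -3564 = \left(5 - -62\right) - -3564 = \left(5 + 62\right) + 3564 = 67 + 3564 = 3631$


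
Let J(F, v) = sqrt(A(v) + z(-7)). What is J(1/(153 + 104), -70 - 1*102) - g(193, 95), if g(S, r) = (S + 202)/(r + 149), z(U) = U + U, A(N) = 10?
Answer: -395/244 + 2*I ≈ -1.6189 + 2.0*I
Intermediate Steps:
z(U) = 2*U
g(S, r) = (202 + S)/(149 + r)
J(F, v) = 2*I (J(F, v) = sqrt(10 + 2*(-7)) = sqrt(10 - 14) = sqrt(-4) = 2*I)
J(1/(153 + 104), -70 - 1*102) - g(193, 95) = 2*I - (202 + 193)/(149 + 95) = 2*I - 395/244 = -395/244 + 2*I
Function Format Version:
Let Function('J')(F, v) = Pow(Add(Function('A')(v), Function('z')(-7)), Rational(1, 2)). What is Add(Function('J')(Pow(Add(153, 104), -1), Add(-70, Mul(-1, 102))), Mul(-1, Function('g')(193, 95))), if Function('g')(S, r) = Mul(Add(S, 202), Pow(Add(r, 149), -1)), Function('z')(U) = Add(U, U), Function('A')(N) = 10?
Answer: Add(Rational(-395, 244), Mul(2, I)) ≈ Add(-1.6189, Mul(2.0000, I))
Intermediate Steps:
Function('z')(U) = Mul(2, U)
Function('g')(S, r) = Mul(Pow(Add(149, r), -1), Add(202, S)) (Function('g')(S, r) = Mul(Add(202, S), Pow(Add(149, r), -1)) = Mul(Pow(Add(149, r), -1), Add(202, S)))
Function('J')(F, v) = Mul(2, I) (Function('J')(F, v) = Pow(Add(10, Mul(2, -7)), Rational(1, 2)) = Pow(Add(10, -14), Rational(1, 2)) = Pow(-4, Rational(1, 2)) = Mul(2, I))
Add(Function('J')(Pow(Add(153, 104), -1), Add(-70, Mul(-1, 102))), Mul(-1, Function('g')(193, 95))) = Add(Mul(2, I), Mul(-1, Mul(Pow(Add(149, 95), -1), Add(202, 193)))) = Add(Mul(2, I), Mul(-1, Mul(Pow(244, -1), 395))) = Add(Mul(2, I), Mul(-1, Mul(Rational(1, 244), 395))) = Add(Mul(2, I), Mul(-1, Rational(395, 244))) = Add(Mul(2, I), Rational(-395, 244)) = Add(Rational(-395, 244), Mul(2, I))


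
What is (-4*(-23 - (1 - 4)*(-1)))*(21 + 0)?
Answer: 2184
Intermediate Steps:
(-4*(-23 - (1 - 4)*(-1)))*(21 + 0) = -4*(-23 - (-3)*(-1))*21 = -4*(-23 - 1*3)*21 = -4*(-23 - 3)*21 = -4*(-26)*21 = 104*21 = 2184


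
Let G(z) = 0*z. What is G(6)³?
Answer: 0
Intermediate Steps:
G(z) = 0
G(6)³ = 0³ = 0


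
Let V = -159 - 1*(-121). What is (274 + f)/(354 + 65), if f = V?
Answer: 236/419 ≈ 0.56325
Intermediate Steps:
V = -38 (V = -159 + 121 = -38)
f = -38
(274 + f)/(354 + 65) = (274 - 38)/(354 + 65) = 236/419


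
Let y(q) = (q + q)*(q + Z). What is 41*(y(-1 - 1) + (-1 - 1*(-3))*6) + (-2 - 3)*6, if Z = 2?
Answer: 462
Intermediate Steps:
y(q) = 2*q*(2 + q) (y(q) = (q + q)*(q + 2) = (2*q)*(2 + q) = 2*q*(2 + q))
41*(y(-1 - 1) + (-1 - 1*(-3))*6) + (-2 - 3)*6 = 41*(2*(-1 - 1)*(2 + (-1 - 1)) + (-1 - 1*(-3))*6) + (-2 - 3)*6 = 41*(2*(-2)*(2 - 2) + (-1 + 3)*6) - 5*6 = 41*(2*(-2)*0 + 2*6) - 30 = 41*(0 + 12) - 30 = 41*12 - 30 = 492 - 30 = 462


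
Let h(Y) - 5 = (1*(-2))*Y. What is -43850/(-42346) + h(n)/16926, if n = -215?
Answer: 4089385/3853486 ≈ 1.0612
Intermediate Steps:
h(Y) = 5 - 2*Y (h(Y) = 5 + (1*(-2))*Y = 5 - 2*Y)
-43850/(-42346) + h(n)/16926 = -43850/(-42346) + (5 - 2*(-215))/16926 = -43850*(-1/42346) + (5 + 430)*(1/16926) = 21925/21173 + 435*(1/16926) = 21925/21173 + 145/5642 = 4089385/3853486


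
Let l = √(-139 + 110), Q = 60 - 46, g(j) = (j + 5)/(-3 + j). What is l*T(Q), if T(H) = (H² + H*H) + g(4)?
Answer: 401*I*√29 ≈ 2159.5*I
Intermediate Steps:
g(j) = (5 + j)/(-3 + j)
Q = 14
T(H) = 9 + 2*H² (T(H) = (H² + H*H) + (5 + 4)/(-3 + 4) = (H² + H²) + 9/1 = 2*H² + 1*9 = 2*H² + 9 = 9 + 2*H²)
l = I*√29 (l = √(-29) = I*√29 ≈ 5.3852*I)
l*T(Q) = (I*√29)*(9 + 2*14²) = (I*√29)*(9 + 2*196) = (I*√29)*(9 + 392) = (I*√29)*401 = 401*I*√29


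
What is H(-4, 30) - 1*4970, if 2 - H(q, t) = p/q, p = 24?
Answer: -4962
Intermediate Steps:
H(q, t) = 2 - 24/q
H(-4, 30) - 1*4970 = (2 - 24/(-4)) - 1*4970 = (2 - 24*(-1/4)) - 4970 = (2 + 6) - 4970 = 8 - 4970 = -4962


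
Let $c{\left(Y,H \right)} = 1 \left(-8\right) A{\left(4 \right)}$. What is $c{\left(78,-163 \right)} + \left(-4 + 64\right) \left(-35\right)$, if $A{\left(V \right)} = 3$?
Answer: $-2124$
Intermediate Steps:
$c{\left(Y,H \right)} = -24$ ($c{\left(Y,H \right)} = 1 \left(-8\right) 3 = \left(-8\right) 3 = -24$)
$c{\left(78,-163 \right)} + \left(-4 + 64\right) \left(-35\right) = -24 + \left(-4 + 64\right) \left(-35\right) = -24 + 60 \left(-35\right) = -24 - 2100 = -2124$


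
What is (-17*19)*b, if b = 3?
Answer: -969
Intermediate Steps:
(-17*19)*b = -17*19*3 = -323*3 = -969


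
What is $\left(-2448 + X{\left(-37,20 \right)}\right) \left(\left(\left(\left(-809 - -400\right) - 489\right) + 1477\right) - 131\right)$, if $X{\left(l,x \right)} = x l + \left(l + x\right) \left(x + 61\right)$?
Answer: $-2045120$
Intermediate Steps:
$X{\left(l,x \right)} = l x + \left(61 + x\right) \left(l + x\right)$ ($X{\left(l,x \right)} = l x + \left(l + x\right) \left(61 + x\right) = l x + \left(61 + x\right) \left(l + x\right)$)
$\left(-2448 + X{\left(-37,20 \right)}\right) \left(\left(\left(\left(-809 - -400\right) - 489\right) + 1477\right) - 131\right) = \left(-2448 + \left(20^{2} + 61 \left(-37\right) + 61 \cdot 20 + 2 \left(-37\right) 20\right)\right) \left(\left(\left(\left(-809 - -400\right) - 489\right) + 1477\right) - 131\right) = \left(-2448 + \left(400 - 2257 + 1220 - 1480\right)\right) \left(\left(\left(\left(-809 + 400\right) - 489\right) + 1477\right) - 131\right) = \left(-2448 - 2117\right) \left(\left(\left(-409 - 489\right) + 1477\right) - 131\right) = - 4565 \left(\left(-898 + 1477\right) - 131\right) = - 4565 \left(579 - 131\right) = \left(-4565\right) 448 = -2045120$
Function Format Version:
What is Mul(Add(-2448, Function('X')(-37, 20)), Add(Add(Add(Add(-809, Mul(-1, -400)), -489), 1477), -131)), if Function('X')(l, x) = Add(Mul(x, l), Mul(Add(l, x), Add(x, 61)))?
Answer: -2045120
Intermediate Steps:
Function('X')(l, x) = Add(Mul(l, x), Mul(Add(61, x), Add(l, x))) (Function('X')(l, x) = Add(Mul(l, x), Mul(Add(l, x), Add(61, x))) = Add(Mul(l, x), Mul(Add(61, x), Add(l, x))))
Mul(Add(-2448, Function('X')(-37, 20)), Add(Add(Add(Add(-809, Mul(-1, -400)), -489), 1477), -131)) = Mul(Add(-2448, Add(Pow(20, 2), Mul(61, -37), Mul(61, 20), Mul(2, -37, 20))), Add(Add(Add(Add(-809, Mul(-1, -400)), -489), 1477), -131)) = Mul(Add(-2448, Add(400, -2257, 1220, -1480)), Add(Add(Add(Add(-809, 400), -489), 1477), -131)) = Mul(Add(-2448, -2117), Add(Add(Add(-409, -489), 1477), -131)) = Mul(-4565, Add(Add(-898, 1477), -131)) = Mul(-4565, Add(579, -131)) = Mul(-4565, 448) = -2045120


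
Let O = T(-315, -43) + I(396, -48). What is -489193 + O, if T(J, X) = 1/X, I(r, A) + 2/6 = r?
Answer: -63054859/129 ≈ -4.8880e+5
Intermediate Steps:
I(r, A) = -⅓ + r
O = 51038/129 (O = 1/(-43) + (-⅓ + 396) = -1/43 + 1187/3 = 51038/129 ≈ 395.64)
-489193 + O = -489193 + 51038/129 = -63054859/129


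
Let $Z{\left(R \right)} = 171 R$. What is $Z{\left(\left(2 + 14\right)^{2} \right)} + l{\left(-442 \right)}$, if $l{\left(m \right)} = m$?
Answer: $43334$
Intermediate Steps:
$Z{\left(\left(2 + 14\right)^{2} \right)} + l{\left(-442 \right)} = 171 \left(2 + 14\right)^{2} - 442 = 171 \cdot 16^{2} - 442 = 171 \cdot 256 - 442 = 43776 - 442 = 43334$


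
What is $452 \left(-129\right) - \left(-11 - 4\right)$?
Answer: $-58293$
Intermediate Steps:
$452 \left(-129\right) - \left(-11 - 4\right) = -58308 - -15 = -58308 + 15 = -58293$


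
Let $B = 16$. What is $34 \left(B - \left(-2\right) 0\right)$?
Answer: $544$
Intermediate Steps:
$34 \left(B - \left(-2\right) 0\right) = 34 \left(16 - \left(-2\right) 0\right) = 34 \left(16 - 0\right) = 34 \left(16 + 0\right) = 34 \cdot 16 = 544$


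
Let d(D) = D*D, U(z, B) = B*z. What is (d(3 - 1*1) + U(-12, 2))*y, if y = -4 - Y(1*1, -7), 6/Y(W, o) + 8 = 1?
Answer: 440/7 ≈ 62.857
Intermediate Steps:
Y(W, o) = -6/7 (Y(W, o) = 6/(-8 + 1) = 6/(-7) = 6*(-1/7) = -6/7)
d(D) = D**2
y = -22/7 (y = -4 - 1*(-6/7) = -4 + 6/7 = -22/7 ≈ -3.1429)
(d(3 - 1*1) + U(-12, 2))*y = ((3 - 1*1)**2 + 2*(-12))*(-22/7) = ((3 - 1)**2 - 24)*(-22/7) = (2**2 - 24)*(-22/7) = (4 - 24)*(-22/7) = -20*(-22/7) = 440/7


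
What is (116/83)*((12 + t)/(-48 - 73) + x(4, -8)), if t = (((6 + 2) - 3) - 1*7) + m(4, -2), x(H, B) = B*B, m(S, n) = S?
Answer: 896680/10043 ≈ 89.284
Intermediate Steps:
x(H, B) = B²
t = 2 (t = (((6 + 2) - 3) - 1*7) + 4 = ((8 - 3) - 7) + 4 = (5 - 7) + 4 = -2 + 4 = 2)
(116/83)*((12 + t)/(-48 - 73) + x(4, -8)) = (116/83)*((12 + 2)/(-48 - 73) + (-8)²) = (116*(1/83))*(14/(-121) + 64) = 116*(14*(-1/121) + 64)/83 = 116*(-14/121 + 64)/83 = (116/83)*(7730/121) = 896680/10043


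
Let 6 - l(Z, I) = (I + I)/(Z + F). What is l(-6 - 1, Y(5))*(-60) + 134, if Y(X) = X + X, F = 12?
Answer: 14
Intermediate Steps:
Y(X) = 2*X
l(Z, I) = 6 - 2*I/(12 + Z) (l(Z, I) = 6 - (I + I)/(Z + 12) = 6 - 2*I/(12 + Z))
l(-6 - 1, Y(5))*(-60) + 134 = (2*(36 - 2*5 + 3*(-6 - 1))/(12 + (-6 - 1)))*(-60) + 134 = (2*(36 - 1*10 + 3*(-7))/(12 - 7))*(-60) + 134 = (2*(36 - 10 - 21)/5)*(-60) + 134 = (2*(1/5)*5)*(-60) + 134 = 2*(-60) + 134 = -120 + 134 = 14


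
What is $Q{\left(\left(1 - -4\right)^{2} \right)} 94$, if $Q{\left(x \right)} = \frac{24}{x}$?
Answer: $\frac{2256}{25} \approx 90.24$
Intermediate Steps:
$Q{\left(\left(1 - -4\right)^{2} \right)} 94 = \frac{24}{\left(1 - -4\right)^{2}} \cdot 94 = \frac{24}{\left(1 + 4\right)^{2}} \cdot 94 = \frac{24}{5^{2}} \cdot 94 = \frac{24}{25} \cdot 94 = \frac{2256}{25}$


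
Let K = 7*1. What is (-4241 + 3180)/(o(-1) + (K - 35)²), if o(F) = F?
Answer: -1061/783 ≈ -1.3550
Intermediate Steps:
K = 7
(-4241 + 3180)/(o(-1) + (K - 35)²) = (-4241 + 3180)/(-1 + (7 - 35)²) = -1061/(-1 + (-28)²) = -1061/(-1 + 784) = -1061/783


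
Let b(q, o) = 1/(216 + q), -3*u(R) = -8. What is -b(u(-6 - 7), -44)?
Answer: -3/656 ≈ -0.0045732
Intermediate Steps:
u(R) = 8/3 (u(R) = -1/3*(-8) = 8/3)
-b(u(-6 - 7), -44) = -1/(216 + 8/3) = -1/656/3 = -1*3/656 = -3/656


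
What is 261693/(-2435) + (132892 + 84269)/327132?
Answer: -3151087683/29502460 ≈ -106.81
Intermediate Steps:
261693/(-2435) + (132892 + 84269)/327132 = 261693*(-1/2435) + 217161*(1/327132) = -261693/2435 + 8043/12116 = -3151087683/29502460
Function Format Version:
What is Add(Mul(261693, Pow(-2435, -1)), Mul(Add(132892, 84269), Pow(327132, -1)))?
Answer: Rational(-3151087683, 29502460) ≈ -106.81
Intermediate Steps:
Add(Mul(261693, Pow(-2435, -1)), Mul(Add(132892, 84269), Pow(327132, -1))) = Add(Mul(261693, Rational(-1, 2435)), Mul(217161, Rational(1, 327132))) = Add(Rational(-261693, 2435), Rational(8043, 12116)) = Rational(-3151087683, 29502460)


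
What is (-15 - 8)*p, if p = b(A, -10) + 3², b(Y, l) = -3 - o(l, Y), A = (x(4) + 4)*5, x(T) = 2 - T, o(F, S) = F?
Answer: -368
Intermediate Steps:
A = 10 (A = ((2 - 1*4) + 4)*5 = ((2 - 4) + 4)*5 = (-2 + 4)*5 = 2*5 = 10)
b(Y, l) = -3 - l
p = 16 (p = (-3 - 1*(-10)) + 3² = (-3 + 10) + 9 = 7 + 9 = 16)
(-15 - 8)*p = (-15 - 8)*16 = -23*16 = -368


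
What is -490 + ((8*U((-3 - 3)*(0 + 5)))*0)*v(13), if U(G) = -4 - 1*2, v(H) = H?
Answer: -490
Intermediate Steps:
U(G) = -6 (U(G) = -4 - 2 = -6)
-490 + ((8*U((-3 - 3)*(0 + 5)))*0)*v(13) = -490 + ((8*(-6))*0)*13 = -490 - 48*0*13 = -490 + 0*13 = -490 + 0 = -490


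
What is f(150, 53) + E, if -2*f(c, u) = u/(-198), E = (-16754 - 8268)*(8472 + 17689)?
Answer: -259221814579/396 ≈ -6.5460e+8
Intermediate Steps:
E = -654600542 (E = -25022*26161 = -654600542)
f(c, u) = u/396 (f(c, u) = -u/(2*(-198)) = -u*(-1)/(2*198) = -(-1)*u/396 = u/396)
f(150, 53) + E = (1/396)*53 - 654600542 = 53/396 - 654600542 = -259221814579/396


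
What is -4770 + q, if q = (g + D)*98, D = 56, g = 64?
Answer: 6990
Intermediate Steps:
q = 11760 (q = (64 + 56)*98 = 120*98 = 11760)
-4770 + q = -4770 + 11760 = 6990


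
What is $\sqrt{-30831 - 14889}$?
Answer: $6 i \sqrt{1270} \approx 213.82 i$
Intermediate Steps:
$\sqrt{-30831 - 14889} = \sqrt{-45720} = 6 i \sqrt{1270}$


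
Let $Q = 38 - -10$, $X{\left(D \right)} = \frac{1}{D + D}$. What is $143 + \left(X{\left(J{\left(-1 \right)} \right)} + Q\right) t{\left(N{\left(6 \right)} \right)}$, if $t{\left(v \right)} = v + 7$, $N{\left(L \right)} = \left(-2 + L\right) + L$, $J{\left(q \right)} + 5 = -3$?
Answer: $\frac{15327}{16} \approx 957.94$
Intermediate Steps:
$J{\left(q \right)} = -8$ ($J{\left(q \right)} = -5 - 3 = -8$)
$N{\left(L \right)} = -2 + 2 L$
$t{\left(v \right)} = 7 + v$
$X{\left(D \right)} = \frac{1}{2 D}$
$Q = 48$ ($Q = 38 + 10 = 48$)
$143 + \left(X{\left(J{\left(-1 \right)} \right)} + Q\right) t{\left(N{\left(6 \right)} \right)} = 143 + \left(\frac{1}{2 \left(-8\right)} + 48\right) \left(7 + \left(-2 + 2 \cdot 6\right)\right) = 143 + \left(\frac{1}{2} \left(- \frac{1}{8}\right) + 48\right) \left(7 + \left(-2 + 12\right)\right) = 143 + \left(- \frac{1}{16} + 48\right) \left(7 + 10\right) = 143 + \frac{767}{16} \cdot 17 = 143 + \frac{13039}{16} = \frac{15327}{16}$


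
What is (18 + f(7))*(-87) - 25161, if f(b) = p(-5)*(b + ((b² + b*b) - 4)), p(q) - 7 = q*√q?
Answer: -88236 + 43935*I*√5 ≈ -88236.0 + 98242.0*I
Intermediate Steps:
p(q) = 7 + q^(3/2) (p(q) = 7 + q*√q = 7 + q^(3/2))
f(b) = (7 - 5*I*√5)*(-4 + b + 2*b²) (f(b) = (7 + (-5)^(3/2))*(b + ((b² + b*b) - 4)) = (7 - 5*I*√5)*(b + ((b² + b²) - 4)) = (7 - 5*I*√5)*(b + (2*b² - 4)) = (7 - 5*I*√5)*(b + (-4 + 2*b²)) = (7 - 5*I*√5)*(-4 + b + 2*b²))
(18 + f(7))*(-87) - 25161 = (18 + (7 - 5*I*√5)*(-4 + 7 + 2*7²))*(-87) - 25161 = (18 + (7 - 5*I*√5)*(-4 + 7 + 2*49))*(-87) - 25161 = (18 + (7 - 5*I*√5)*(-4 + 7 + 98))*(-87) - 25161 = (18 + (7 - 5*I*√5)*101)*(-87) - 25161 = (18 + (707 - 505*I*√5))*(-87) - 25161 = (725 - 505*I*√5)*(-87) - 25161 = (-63075 + 43935*I*√5) - 25161 = -88236 + 43935*I*√5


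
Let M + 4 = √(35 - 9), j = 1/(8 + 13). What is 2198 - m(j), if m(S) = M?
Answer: 2202 - √26 ≈ 2196.9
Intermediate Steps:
j = 1/21 ≈ 0.047619
M = -4 + √26 (M = -4 + √(35 - 9) = -4 + √26 ≈ 1.0990)
m(S) = -4 + √26
2198 - m(j) = 2198 - (-4 + √26) = 2198 + (4 - √26) = 2202 - √26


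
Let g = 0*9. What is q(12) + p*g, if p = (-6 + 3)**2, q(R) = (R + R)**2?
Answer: 576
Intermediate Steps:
q(R) = 4*R**2 (q(R) = (2*R)**2 = 4*R**2)
p = 9 (p = (-3)**2 = 9)
g = 0
q(12) + p*g = 4*12**2 + 9*0 = 4*144 + 0 = 576 + 0 = 576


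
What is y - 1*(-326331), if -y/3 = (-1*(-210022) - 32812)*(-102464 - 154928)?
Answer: 136837635291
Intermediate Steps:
y = 136837308960 (y = -3*(-1*(-210022) - 32812)*(-102464 - 154928) = -3*(210022 - 32812)*(-257392) = -531630*(-257392) = -3*(-45612436320) = 136837308960)
y - 1*(-326331) = 136837308960 - 1*(-326331) = 136837308960 + 326331 = 136837635291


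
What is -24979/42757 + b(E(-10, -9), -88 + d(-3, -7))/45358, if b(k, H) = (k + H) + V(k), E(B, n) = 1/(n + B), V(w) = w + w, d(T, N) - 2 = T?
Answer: -10799691258/18424034057 ≈ -0.58617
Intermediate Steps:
d(T, N) = 2 + T
V(w) = 2*w
E(B, n) = 1/(B + n)
b(k, H) = H + 3*k (b(k, H) = (k + H) + 2*k = (H + k) + 2*k = H + 3*k)
-24979/42757 + b(E(-10, -9), -88 + d(-3, -7))/45358 = -24979/42757 + ((-88 + (2 - 3)) + 3/(-10 - 9))/45358 = -24979*1/42757 + ((-88 - 1) + 3/(-19))*(1/45358) = -24979/42757 + (-89 + 3*(-1/19))*(1/45358) = -24979/42757 + (-89 - 3/19)*(1/45358) = -24979/42757 - 1694/19*1/45358 = -24979/42757 - 847/430901 = -10799691258/18424034057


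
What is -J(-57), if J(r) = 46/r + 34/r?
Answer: 80/57 ≈ 1.4035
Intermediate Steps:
J(r) = 80/r
-J(-57) = -80/(-57) = -80*(-1)/57 = -1*(-80/57) = 80/57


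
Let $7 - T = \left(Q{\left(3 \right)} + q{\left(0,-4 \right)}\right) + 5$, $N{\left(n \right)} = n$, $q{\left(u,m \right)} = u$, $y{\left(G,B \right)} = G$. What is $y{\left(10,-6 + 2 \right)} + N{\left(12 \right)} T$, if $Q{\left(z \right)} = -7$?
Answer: $118$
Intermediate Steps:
$T = 9$ ($T = 7 - \left(\left(-7 + 0\right) + 5\right) = 7 - \left(-7 + 5\right) = 7 - -2 = 7 + 2 = 9$)
$y{\left(10,-6 + 2 \right)} + N{\left(12 \right)} T = 10 + 12 \cdot 9 = 10 + 108 = 118$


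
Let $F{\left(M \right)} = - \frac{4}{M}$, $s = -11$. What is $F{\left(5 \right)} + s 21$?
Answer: $- \frac{1159}{5} \approx -231.8$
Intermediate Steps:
$F{\left(5 \right)} + s 21 = - \frac{4}{5} - 231 = - \frac{1159}{5}$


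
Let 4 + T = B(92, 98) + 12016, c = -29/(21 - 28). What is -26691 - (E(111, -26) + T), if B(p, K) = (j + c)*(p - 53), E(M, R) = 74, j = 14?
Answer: -276392/7 ≈ -39485.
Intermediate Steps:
c = 29/7 (c = -29/(-7) = -29*(-⅐) = 29/7 ≈ 4.1429)
B(p, K) = -6731/7 + 127*p/7 (B(p, K) = (14 + 29/7)*(p - 53) = 127*(-53 + p)/7 = -6731/7 + 127*p/7)
T = 89037/7 (T = -4 + ((-6731/7 + (127/7)*92) + 12016) = -4 + ((-6731/7 + 11684/7) + 12016) = -4 + (4953/7 + 12016) = -4 + 89065/7 = 89037/7 ≈ 12720.)
-26691 - (E(111, -26) + T) = -26691 - (74 + 89037/7) = -26691 - 1*89555/7 = -26691 - 89555/7 = -276392/7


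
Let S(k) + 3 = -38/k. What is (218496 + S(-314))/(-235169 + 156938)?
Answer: -34303420/12282267 ≈ -2.7929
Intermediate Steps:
S(k) = -3 - 38/k
(218496 + S(-314))/(-235169 + 156938) = (218496 + (-3 - 38/(-314)))/(-235169 + 156938) = (218496 + (-3 - 38*(-1/314)))/(-78231) = (218496 + (-3 + 19/157))*(-1/78231) = (218496 - 452/157)*(-1/78231) = (34303420/157)*(-1/78231) = -34303420/12282267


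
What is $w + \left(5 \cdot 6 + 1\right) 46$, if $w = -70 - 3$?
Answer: $1353$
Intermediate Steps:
$w = -73$ ($w = -70 - 3 = -73$)
$w + \left(5 \cdot 6 + 1\right) 46 = -73 + \left(5 \cdot 6 + 1\right) 46 = -73 + \left(30 + 1\right) 46 = -73 + 31 \cdot 46 = -73 + 1426 = 1353$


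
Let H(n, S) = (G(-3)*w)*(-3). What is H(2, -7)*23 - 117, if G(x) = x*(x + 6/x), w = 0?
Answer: -117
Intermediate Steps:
H(n, S) = 0 (H(n, S) = ((6 + (-3)²)*0)*(-3) = ((6 + 9)*0)*(-3) = (15*0)*(-3) = 0*(-3) = 0)
H(2, -7)*23 - 117 = 0*23 - 117 = 0 - 117 = -117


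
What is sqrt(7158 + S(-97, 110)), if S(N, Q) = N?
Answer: sqrt(7061) ≈ 84.030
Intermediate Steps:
sqrt(7158 + S(-97, 110)) = sqrt(7158 - 97) = sqrt(7061)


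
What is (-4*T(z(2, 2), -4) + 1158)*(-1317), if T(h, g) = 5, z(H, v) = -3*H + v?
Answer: -1498746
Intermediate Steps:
z(H, v) = v - 3*H
(-4*T(z(2, 2), -4) + 1158)*(-1317) = (-4*5 + 1158)*(-1317) = (-20 + 1158)*(-1317) = 1138*(-1317) = -1498746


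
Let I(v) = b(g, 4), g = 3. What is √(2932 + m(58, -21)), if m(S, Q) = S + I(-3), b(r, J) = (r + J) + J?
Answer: √3001 ≈ 54.781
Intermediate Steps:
b(r, J) = r + 2*J (b(r, J) = (J + r) + J = r + 2*J)
I(v) = 11 (I(v) = 3 + 2*4 = 3 + 8 = 11)
m(S, Q) = 11 + S (m(S, Q) = S + 11 = 11 + S)
√(2932 + m(58, -21)) = √(2932 + (11 + 58)) = √(2932 + 69) = √3001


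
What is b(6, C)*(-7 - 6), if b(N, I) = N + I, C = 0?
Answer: -78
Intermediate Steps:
b(N, I) = I + N
b(6, C)*(-7 - 6) = (0 + 6)*(-7 - 6) = 6*(-13) = -78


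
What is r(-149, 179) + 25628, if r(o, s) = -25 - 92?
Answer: 25511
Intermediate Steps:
r(o, s) = -117
r(-149, 179) + 25628 = -117 + 25628 = 25511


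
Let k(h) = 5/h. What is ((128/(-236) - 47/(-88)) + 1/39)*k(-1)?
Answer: -17575/202488 ≈ -0.086795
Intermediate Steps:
((128/(-236) - 47/(-88)) + 1/39)*k(-1) = ((128/(-236) - 47/(-88)) + 1/39)*(5/(-1)) = ((128*(-1/236) - 47*(-1/88)) + 1/39)*(5*(-1)) = ((-32/59 + 47/88) + 1/39)*(-5) = (-43/5192 + 1/39)*(-5) = (3515/202488)*(-5) = -17575/202488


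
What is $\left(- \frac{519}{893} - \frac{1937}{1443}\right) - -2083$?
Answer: $\frac{206282543}{99123} \approx 2081.1$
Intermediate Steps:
$\left(- \frac{519}{893} - \frac{1937}{1443}\right) - -2083 = \left(\left(-519\right) \frac{1}{893} - \frac{149}{111}\right) + 2083 = \left(- \frac{519}{893} - \frac{149}{111}\right) + 2083 = - \frac{190666}{99123} + 2083 = \frac{206282543}{99123}$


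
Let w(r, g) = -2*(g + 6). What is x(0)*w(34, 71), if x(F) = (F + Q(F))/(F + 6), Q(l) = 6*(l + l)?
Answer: 0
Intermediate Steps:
w(r, g) = -12 - 2*g (w(r, g) = -2*(6 + g) = -12 - 2*g)
Q(l) = 12*l (Q(l) = 6*(2*l) = 12*l)
x(F) = 13*F/(6 + F) (x(F) = (F + 12*F)/(F + 6) = (13*F)/(6 + F) = 13*F/(6 + F))
x(0)*w(34, 71) = (13*0/(6 + 0))*(-12 - 2*71) = (13*0/6)*(-12 - 142) = (13*0*(1/6))*(-154) = 0*(-154) = 0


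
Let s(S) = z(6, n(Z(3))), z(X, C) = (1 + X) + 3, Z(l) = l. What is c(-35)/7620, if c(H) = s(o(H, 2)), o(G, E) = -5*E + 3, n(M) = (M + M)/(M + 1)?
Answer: 1/762 ≈ 0.0013123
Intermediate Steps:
n(M) = 2*M/(1 + M) (n(M) = (2*M)/(1 + M) = 2*M/(1 + M))
o(G, E) = 3 - 5*E
z(X, C) = 4 + X
s(S) = 10 (s(S) = 4 + 6 = 10)
c(H) = 10
c(-35)/7620 = 10/7620 = 10*(1/7620) = 1/762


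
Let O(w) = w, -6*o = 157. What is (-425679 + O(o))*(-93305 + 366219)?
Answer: -348542699567/3 ≈ -1.1618e+11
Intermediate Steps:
o = -157/6 (o = -⅙*157 = -157/6 ≈ -26.167)
(-425679 + O(o))*(-93305 + 366219) = (-425679 - 157/6)*(-93305 + 366219) = -2554231/6*272914 = -348542699567/3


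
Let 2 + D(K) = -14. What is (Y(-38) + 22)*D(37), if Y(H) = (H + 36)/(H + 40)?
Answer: -336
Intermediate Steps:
D(K) = -16 (D(K) = -2 - 14 = -16)
Y(H) = (36 + H)/(40 + H)
(Y(-38) + 22)*D(37) = ((36 - 38)/(40 - 38) + 22)*(-16) = (-2/2 + 22)*(-16) = ((½)*(-2) + 22)*(-16) = (-1 + 22)*(-16) = 21*(-16) = -336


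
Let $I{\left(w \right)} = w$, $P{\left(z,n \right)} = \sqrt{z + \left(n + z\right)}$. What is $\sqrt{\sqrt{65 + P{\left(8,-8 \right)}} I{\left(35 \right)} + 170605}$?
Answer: $\sqrt{170605 + 35 \sqrt{65 + 2 \sqrt{2}}} \approx 413.39$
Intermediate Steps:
$P{\left(z,n \right)} = \sqrt{n + 2 z}$
$\sqrt{\sqrt{65 + P{\left(8,-8 \right)}} I{\left(35 \right)} + 170605} = \sqrt{\sqrt{65 + \sqrt{-8 + 2 \cdot 8}} \cdot 35 + 170605} = \sqrt{\sqrt{65 + \sqrt{-8 + 16}} \cdot 35 + 170605} = \sqrt{\sqrt{65 + \sqrt{8}} \cdot 35 + 170605} = \sqrt{\sqrt{65 + 2 \sqrt{2}} \cdot 35 + 170605} = \sqrt{35 \sqrt{65 + 2 \sqrt{2}} + 170605} = \sqrt{170605 + 35 \sqrt{65 + 2 \sqrt{2}}}$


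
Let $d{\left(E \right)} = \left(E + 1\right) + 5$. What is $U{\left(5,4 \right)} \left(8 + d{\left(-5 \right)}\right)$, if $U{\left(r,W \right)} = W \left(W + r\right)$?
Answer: $324$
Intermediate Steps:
$d{\left(E \right)} = 6 + E$ ($d{\left(E \right)} = \left(1 + E\right) + 5 = 6 + E$)
$U{\left(5,4 \right)} \left(8 + d{\left(-5 \right)}\right) = 4 \left(4 + 5\right) \left(8 + \left(6 - 5\right)\right) = 4 \cdot 9 \left(8 + 1\right) = 36 \cdot 9 = 324$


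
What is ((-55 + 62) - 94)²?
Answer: 7569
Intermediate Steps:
((-55 + 62) - 94)² = (7 - 94)² = (-87)² = 7569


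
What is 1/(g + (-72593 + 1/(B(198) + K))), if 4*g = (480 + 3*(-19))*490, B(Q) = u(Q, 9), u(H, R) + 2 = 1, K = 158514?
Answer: -317026/6586373661 ≈ -4.8134e-5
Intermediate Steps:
u(H, R) = -1 (u(H, R) = -2 + 1 = -1)
B(Q) = -1
g = 103635/2 (g = ((480 + 3*(-19))*490)/4 = ((480 - 57)*490)/4 = (423*490)/4 = (1/4)*207270 = 103635/2 ≈ 51818.)
1/(g + (-72593 + 1/(B(198) + K))) = 1/(103635/2 + (-72593 + 1/(-1 + 158514))) = 1/(103635/2 + (-72593 + 1/158513)) = 1/(103635/2 - 11506934208/158513) = 1/(-6586373661/317026) = -317026/6586373661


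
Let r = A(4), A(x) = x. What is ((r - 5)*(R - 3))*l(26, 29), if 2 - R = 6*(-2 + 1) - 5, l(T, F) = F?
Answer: -290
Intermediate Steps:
r = 4
R = 13 (R = 2 - (6*(-2 + 1) - 5) = 2 - (6*(-1) - 5) = 2 - (-6 - 5) = 2 - 1*(-11) = 2 + 11 = 13)
((r - 5)*(R - 3))*l(26, 29) = ((4 - 5)*(13 - 3))*29 = -1*10*29 = -10*29 = -290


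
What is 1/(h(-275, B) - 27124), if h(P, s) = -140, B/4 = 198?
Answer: -1/27264 ≈ -3.6678e-5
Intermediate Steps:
B = 792 (B = 4*198 = 792)
1/(h(-275, B) - 27124) = 1/(-140 - 27124) = 1/(-27264) = -1/27264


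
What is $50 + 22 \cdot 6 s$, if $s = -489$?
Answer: $-64498$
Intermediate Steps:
$50 + 22 \cdot 6 s = 50 + 22 \cdot 6 \left(-489\right) = 50 + 132 \left(-489\right) = 50 - 64548 = -64498$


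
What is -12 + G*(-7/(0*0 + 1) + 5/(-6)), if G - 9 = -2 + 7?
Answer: -365/3 ≈ -121.67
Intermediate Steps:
G = 14 (G = 9 + (-2 + 7) = 9 + 5 = 14)
-12 + G*(-7/(0*0 + 1) + 5/(-6)) = -12 + 14*(-7/(0*0 + 1) + 5/(-6)) = -12 + 14*(-7/(0 + 1) + 5*(-1/6)) = -12 + 14*(-7/1 - 5/6) = -12 + 14*(-7*1 - 5/6) = -12 + 14*(-7 - 5/6) = -12 + 14*(-47/6) = -12 - 329/3 = -365/3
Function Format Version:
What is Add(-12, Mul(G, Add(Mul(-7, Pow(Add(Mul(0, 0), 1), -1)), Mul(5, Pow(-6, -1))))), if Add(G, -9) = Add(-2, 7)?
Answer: Rational(-365, 3) ≈ -121.67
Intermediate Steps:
G = 14 (G = Add(9, Add(-2, 7)) = Add(9, 5) = 14)
Add(-12, Mul(G, Add(Mul(-7, Pow(Add(Mul(0, 0), 1), -1)), Mul(5, Pow(-6, -1))))) = Add(-12, Mul(14, Add(Mul(-7, Pow(Add(Mul(0, 0), 1), -1)), Mul(5, Pow(-6, -1))))) = Add(-12, Mul(14, Add(Mul(-7, Pow(Add(0, 1), -1)), Mul(5, Rational(-1, 6))))) = Add(-12, Mul(14, Add(Mul(-7, Pow(1, -1)), Rational(-5, 6)))) = Add(-12, Mul(14, Add(Mul(-7, 1), Rational(-5, 6)))) = Add(-12, Mul(14, Add(-7, Rational(-5, 6)))) = Add(-12, Mul(14, Rational(-47, 6))) = Add(-12, Rational(-329, 3)) = Rational(-365, 3)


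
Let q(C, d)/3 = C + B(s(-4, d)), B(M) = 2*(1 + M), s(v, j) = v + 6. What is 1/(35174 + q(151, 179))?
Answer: 1/35645 ≈ 2.8054e-5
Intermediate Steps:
s(v, j) = 6 + v
B(M) = 2 + 2*M
q(C, d) = 18 + 3*C (q(C, d) = 3*(C + (2 + 2*(6 - 4))) = 3*(C + (2 + 2*2)) = 3*(C + (2 + 4)) = 3*(C + 6) = 3*(6 + C) = 18 + 3*C)
1/(35174 + q(151, 179)) = 1/(35174 + (18 + 3*151)) = 1/(35174 + (18 + 453)) = 1/(35174 + 471) = 1/35645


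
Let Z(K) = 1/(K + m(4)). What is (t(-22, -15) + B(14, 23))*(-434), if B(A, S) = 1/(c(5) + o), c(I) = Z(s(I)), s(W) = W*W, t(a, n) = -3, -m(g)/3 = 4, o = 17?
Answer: 141701/111 ≈ 1276.6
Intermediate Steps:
m(g) = -12 (m(g) = -3*4 = -12)
s(W) = W²
Z(K) = 1/(-12 + K) (Z(K) = 1/(K - 12) = 1/(-12 + K))
c(I) = 1/(-12 + I²)
B(A, S) = 13/222 (B(A, S) = 1/(1/(-12 + 5²) + 17) = 1/(1/(-12 + 25) + 17) = 1/(1/13 + 17) = 1/(222/13) = 13/222)
(t(-22, -15) + B(14, 23))*(-434) = (-3 + 13/222)*(-434) = -653/222*(-434) = 141701/111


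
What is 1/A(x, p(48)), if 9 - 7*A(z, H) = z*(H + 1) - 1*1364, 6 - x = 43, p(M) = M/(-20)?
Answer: 35/6606 ≈ 0.0052982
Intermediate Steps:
p(M) = -M/20 (p(M) = M*(-1/20) = -M/20)
x = -37 (x = 6 - 1*43 = 6 - 43 = -37)
A(z, H) = 1373/7 - z*(1 + H)/7 (A(z, H) = 9/7 - (z*(H + 1) - 1*1364)/7 = 9/7 - (z*(1 + H) - 1364)/7 = 9/7 - (-1364 + z*(1 + H))/7 = 9/7 + (1364/7 - z*(1 + H)/7) = 1373/7 - z*(1 + H)/7)
1/A(x, p(48)) = 1/(1373/7 - ⅐*(-37) - ⅐*(-1/20*48)*(-37)) = 1/(1373/7 + 37/7 - ⅐*(-12/5)*(-37)) = 1/(1373/7 + 37/7 - 444/35) = 1/(6606/35) = 35/6606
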